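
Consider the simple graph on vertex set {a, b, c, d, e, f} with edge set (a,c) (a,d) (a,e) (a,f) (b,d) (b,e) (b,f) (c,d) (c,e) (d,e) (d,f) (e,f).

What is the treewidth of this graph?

3

A width-3 tree decomposition is:
Bags: B1 = {b, d, e, f}  B2 = {a, d, e, f}  B3 = {a, c, d, e}
Tree: B1–B2, B2–B3
Each bag holds 4 vertices, so the decomposition has width 3, which upper-bounds the treewidth. For the lower bound, the 4 vertices {a, c, d, e} are pairwise adjacent, and any tree decomposition puts a clique entirely inside one bag — forcing width ≥ 3. Hence tw(G) = 3 exactly.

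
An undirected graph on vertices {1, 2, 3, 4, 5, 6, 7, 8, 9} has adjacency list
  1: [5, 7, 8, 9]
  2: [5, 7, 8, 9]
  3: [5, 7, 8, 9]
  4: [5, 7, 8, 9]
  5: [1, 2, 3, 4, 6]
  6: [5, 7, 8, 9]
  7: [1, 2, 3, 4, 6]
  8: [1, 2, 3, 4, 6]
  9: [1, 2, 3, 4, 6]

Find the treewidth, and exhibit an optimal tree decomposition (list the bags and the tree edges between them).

Each bag holds 5 vertices, so the decomposition has width 4, which upper-bounds the treewidth. For the lower bound: the 5 vertex sets {4,9}, {2,8}, {1,5}, {7}, {3} are disjoint, each induces a connected subgraph, and every pair is joined by at least one edge of G. Contracting each set to a single vertex therefore yields K_{5} as a minor, and since treewidth is minor-monotone, tw(G) ≥ tw(K_{5}) = 4. The upper and lower bounds meet at 4, so that is the treewidth.

Treewidth 4.
Bags: B1 = {4, 5, 7, 8, 9}  B2 = {2, 5, 7, 8, 9}  B3 = {1, 5, 7, 8, 9}  B4 = {3, 5, 7, 8, 9}  B5 = {5, 6, 7, 8, 9}
Tree: B1–B2, B2–B3, B3–B4, B4–B5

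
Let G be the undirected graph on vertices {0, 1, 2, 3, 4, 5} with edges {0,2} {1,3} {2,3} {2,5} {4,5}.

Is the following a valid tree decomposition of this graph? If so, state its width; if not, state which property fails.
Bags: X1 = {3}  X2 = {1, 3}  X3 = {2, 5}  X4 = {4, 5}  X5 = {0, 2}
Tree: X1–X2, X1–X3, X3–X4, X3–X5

No — edge (2,3) lies in no bag.

A tree decomposition must satisfy three properties: every vertex lies in some bag; for every edge, both endpoints lie together in some bag; and for every vertex, the bags containing it form a connected subtree. Here edge (2,3) lies in no bag, so the decomposition is invalid.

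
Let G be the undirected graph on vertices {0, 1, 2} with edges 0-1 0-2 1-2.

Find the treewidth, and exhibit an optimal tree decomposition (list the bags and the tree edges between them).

Treewidth 2.
One such decomposition:
Bags: B1 = {0, 1, 2}
Tree: (single bag)

A single bag containing all 3 vertices is trivially a valid decomposition of width 2. On the other hand G contains the 3-clique {0, 1, 2}. A clique must lie in a single bag of any decomposition, so no decomposition can have width below 2. The upper and lower bounds meet at 2, so that is the treewidth.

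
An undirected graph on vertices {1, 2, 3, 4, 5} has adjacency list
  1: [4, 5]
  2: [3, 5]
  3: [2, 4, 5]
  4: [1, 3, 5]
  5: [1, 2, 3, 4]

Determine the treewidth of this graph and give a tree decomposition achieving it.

The largest bag has 3 vertices, giving width 2; this decomposition certifies tw(G) ≤ 2. On the other hand G contains the 3-clique {1, 4, 5}. A clique must lie in a single bag of any decomposition, so no decomposition can have width below 2. The upper and lower bounds meet at 2, so that is the treewidth.

Treewidth 2.
One such decomposition:
Bags: B1 = {2, 3, 5}  B2 = {3, 4, 5}  B3 = {1, 4, 5}
Tree: B1–B2, B2–B3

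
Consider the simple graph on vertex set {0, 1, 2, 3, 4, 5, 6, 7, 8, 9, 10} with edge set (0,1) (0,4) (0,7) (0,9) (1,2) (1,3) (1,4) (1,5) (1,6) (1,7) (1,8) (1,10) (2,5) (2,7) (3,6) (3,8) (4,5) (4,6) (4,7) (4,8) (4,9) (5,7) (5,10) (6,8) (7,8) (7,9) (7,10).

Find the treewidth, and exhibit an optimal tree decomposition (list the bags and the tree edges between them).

The largest bag has 4 vertices, giving width 3; this decomposition certifies tw(G) ≤ 3. For the lower bound, the 4 vertices {1, 3, 6, 8} are pairwise adjacent, and any tree decomposition puts a clique entirely inside one bag — forcing width ≥ 3. Combining the bounds, tw(G) = 3.

Treewidth 3.
One such decomposition:
Bags: B1 = {1, 4, 5, 7}  B2 = {0, 1, 4, 7}  B3 = {1, 4, 7, 8}  B4 = {1, 2, 5, 7}  B5 = {1, 4, 6, 8}  B6 = {1, 5, 7, 10}  B7 = {1, 3, 6, 8}  B8 = {0, 4, 7, 9}
Tree: B1–B2, B1–B3, B1–B4, B3–B5, B4–B6, B5–B7, B2–B8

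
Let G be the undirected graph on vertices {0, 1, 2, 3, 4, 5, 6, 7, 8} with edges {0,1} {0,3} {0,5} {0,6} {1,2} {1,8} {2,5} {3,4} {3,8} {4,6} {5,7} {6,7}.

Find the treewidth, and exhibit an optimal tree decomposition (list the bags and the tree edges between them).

Treewidth 3.
Bags: B1 = {1, 2, 3, 8}  B2 = {0, 1, 2, 3}  B3 = {0, 2, 3, 5}  B4 = {0, 3, 4, 5}  B5 = {0, 4, 5, 6}  B6 = {4, 5, 6, 7}
Tree: B1–B2, B2–B3, B3–B4, B4–B5, B5–B6

Each bag holds 4 vertices, so the decomposition has width 3, which upper-bounds the treewidth. For the lower bound: the 4 vertex sets {1,2,8}, {3}, {0}, {4,5,6,7} are disjoint, each induces a connected subgraph, and every pair is joined by at least one edge of G. Contracting each set to a single vertex therefore yields K_{4} as a minor, and since treewidth is minor-monotone, tw(G) ≥ tw(K_{4}) = 3. Combining the bounds, tw(G) = 3.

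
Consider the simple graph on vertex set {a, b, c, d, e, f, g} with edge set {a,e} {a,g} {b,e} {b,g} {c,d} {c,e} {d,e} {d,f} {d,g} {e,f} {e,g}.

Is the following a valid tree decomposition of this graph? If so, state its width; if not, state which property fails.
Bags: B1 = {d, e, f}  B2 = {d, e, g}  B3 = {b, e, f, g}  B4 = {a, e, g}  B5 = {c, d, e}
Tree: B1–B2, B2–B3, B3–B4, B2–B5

No — bags containing vertex f are not connected in the tree.

A tree decomposition must satisfy three properties: every vertex lies in some bag; for every edge, both endpoints lie together in some bag; and for every vertex, the bags containing it form a connected subtree. Here bags containing vertex f are not connected in the tree, so the decomposition is invalid.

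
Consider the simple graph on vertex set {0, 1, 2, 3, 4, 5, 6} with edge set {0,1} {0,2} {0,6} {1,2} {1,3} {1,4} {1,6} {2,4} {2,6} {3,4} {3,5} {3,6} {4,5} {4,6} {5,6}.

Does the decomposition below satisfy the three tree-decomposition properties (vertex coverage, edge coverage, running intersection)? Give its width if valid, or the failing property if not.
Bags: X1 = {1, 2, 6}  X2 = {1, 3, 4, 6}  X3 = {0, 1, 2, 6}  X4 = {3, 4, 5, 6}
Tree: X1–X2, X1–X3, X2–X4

No — edge (4,2) lies in no bag.

A tree decomposition must satisfy three properties: every vertex lies in some bag; for every edge, both endpoints lie together in some bag; and for every vertex, the bags containing it form a connected subtree. Here edge (4,2) lies in no bag, so the decomposition is invalid.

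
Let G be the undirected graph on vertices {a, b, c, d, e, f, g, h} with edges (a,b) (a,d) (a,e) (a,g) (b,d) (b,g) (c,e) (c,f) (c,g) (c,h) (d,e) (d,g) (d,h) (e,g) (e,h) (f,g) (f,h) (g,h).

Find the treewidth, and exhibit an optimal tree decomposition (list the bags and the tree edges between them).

Each bag holds 4 vertices, so the decomposition has width 3, which upper-bounds the treewidth. Conversely, {d, e, g, h} is a clique of size 4, and the vertices of any clique must share a bag in every tree decomposition; so some bag has ≥ 4 vertices and tw(G) ≥ 3. Therefore the treewidth is 3.

Treewidth 3.
Bags: B1 = {c, e, g, h}  B2 = {d, e, g, h}  B3 = {a, d, e, g}  B4 = {c, f, g, h}  B5 = {a, b, d, g}
Tree: B1–B2, B2–B3, B1–B4, B3–B5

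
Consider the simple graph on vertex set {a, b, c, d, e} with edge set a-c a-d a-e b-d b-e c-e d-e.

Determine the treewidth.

2

A width-2 tree decomposition is:
Bags: B1 = {a, d, e}  B2 = {a, c, e}  B3 = {b, d, e}
Tree: B1–B2, B1–B3
The largest bag has 3 vertices, giving width 2; this decomposition certifies tw(G) ≤ 2. For the lower bound, the 3 vertices {a, d, e} are pairwise adjacent, and any tree decomposition puts a clique entirely inside one bag — forcing width ≥ 2. Therefore the treewidth is 2.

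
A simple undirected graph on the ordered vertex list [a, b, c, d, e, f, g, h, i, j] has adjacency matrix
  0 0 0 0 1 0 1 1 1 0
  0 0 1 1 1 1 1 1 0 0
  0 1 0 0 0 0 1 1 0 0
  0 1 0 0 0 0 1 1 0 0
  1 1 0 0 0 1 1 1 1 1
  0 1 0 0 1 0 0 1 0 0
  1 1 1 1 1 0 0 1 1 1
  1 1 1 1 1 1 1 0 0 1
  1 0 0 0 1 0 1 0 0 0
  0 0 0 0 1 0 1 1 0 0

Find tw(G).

3

A width-3 tree decomposition is:
Bags: B1 = {a, e, g, h}  B2 = {a, e, g, i}  B3 = {b, e, g, h}  B4 = {b, e, f, h}  B5 = {e, g, h, j}  B6 = {b, d, g, h}  B7 = {b, c, g, h}
Tree: B1–B2, B1–B3, B3–B4, B1–B5, B3–B6, B6–B7
Each bag holds 4 vertices, so the decomposition has width 3, which upper-bounds the treewidth. For the lower bound, the 4 vertices {e, g, h, j} are pairwise adjacent, and any tree decomposition puts a clique entirely inside one bag — forcing width ≥ 3. The upper and lower bounds meet at 3, so that is the treewidth.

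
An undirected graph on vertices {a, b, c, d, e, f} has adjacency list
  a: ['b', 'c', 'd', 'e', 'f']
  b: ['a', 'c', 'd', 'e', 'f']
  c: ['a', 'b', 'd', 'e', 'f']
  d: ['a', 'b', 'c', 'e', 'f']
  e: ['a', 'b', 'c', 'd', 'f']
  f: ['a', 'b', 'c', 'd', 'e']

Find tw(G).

5

A width-5 tree decomposition is:
Bags: B1 = {a, b, c, d, e, f}
Tree: (single bag)
A single bag containing all 6 vertices is trivially a valid decomposition of width 5. For the lower bound, the 6 vertices {a, b, c, d, e, f} are pairwise adjacent, and any tree decomposition puts a clique entirely inside one bag — forcing width ≥ 5. Combining the bounds, tw(G) = 5.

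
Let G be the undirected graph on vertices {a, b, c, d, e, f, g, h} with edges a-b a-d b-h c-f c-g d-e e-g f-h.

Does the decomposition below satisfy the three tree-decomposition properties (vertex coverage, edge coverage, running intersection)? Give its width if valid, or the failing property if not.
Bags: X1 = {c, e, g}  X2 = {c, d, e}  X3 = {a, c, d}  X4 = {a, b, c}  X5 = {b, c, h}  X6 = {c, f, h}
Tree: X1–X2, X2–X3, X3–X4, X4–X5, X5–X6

Vertex coverage: the bags together contain {a, b, c, d, e, f, g, h}, the full vertex set. Edge coverage: each edge of G has both endpoints in at least one bag. Running intersection: for every vertex, the bags containing it form a connected subtree. All three properties hold, so this is a valid tree decomposition of width max|bag| − 1 = 2, and hence tw(G) ≤ 2.

Yes; width 2.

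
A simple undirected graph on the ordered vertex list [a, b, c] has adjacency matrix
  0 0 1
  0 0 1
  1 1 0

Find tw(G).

A width-1 tree decomposition is:
Bags: B1 = {b, c}  B2 = {a, c}
Tree: B1–B2
Every bag has size at most 2, so the width is 2 − 1 = 1 and tw(G) ≤ 1. G has an edge, so its treewidth is at least 1. Hence tw(G) = 1 exactly.

1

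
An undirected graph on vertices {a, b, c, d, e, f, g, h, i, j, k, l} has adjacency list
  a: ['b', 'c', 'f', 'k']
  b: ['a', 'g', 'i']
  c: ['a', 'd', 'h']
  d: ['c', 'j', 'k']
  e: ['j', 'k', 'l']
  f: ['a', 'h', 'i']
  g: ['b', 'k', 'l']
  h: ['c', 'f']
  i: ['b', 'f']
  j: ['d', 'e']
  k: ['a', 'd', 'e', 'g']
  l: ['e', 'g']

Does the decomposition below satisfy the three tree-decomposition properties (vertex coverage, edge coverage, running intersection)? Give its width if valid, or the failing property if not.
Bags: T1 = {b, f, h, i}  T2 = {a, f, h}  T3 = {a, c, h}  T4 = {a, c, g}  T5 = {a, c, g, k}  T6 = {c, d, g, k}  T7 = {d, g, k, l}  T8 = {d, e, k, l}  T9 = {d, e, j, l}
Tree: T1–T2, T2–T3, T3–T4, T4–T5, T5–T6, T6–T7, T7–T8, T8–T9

A tree decomposition must satisfy three properties: every vertex lies in some bag; for every edge, both endpoints lie together in some bag; and for every vertex, the bags containing it form a connected subtree. Here edge (b,a) lies in no bag, so the decomposition is invalid.

No — edge (b,a) lies in no bag.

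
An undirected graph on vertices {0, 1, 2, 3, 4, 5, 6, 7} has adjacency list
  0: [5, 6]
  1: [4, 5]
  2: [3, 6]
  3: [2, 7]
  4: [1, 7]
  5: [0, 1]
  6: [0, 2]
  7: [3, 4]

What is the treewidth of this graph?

2

A width-2 tree decomposition is:
Bags: B1 = {2, 3, 6}  B2 = {3, 6, 7}  B3 = {4, 6, 7}  B4 = {1, 4, 6}  B5 = {1, 5, 6}  B6 = {0, 5, 6}
Tree: B1–B2, B2–B3, B3–B4, B4–B5, B5–B6
The largest bag has 3 vertices, giving width 2; this decomposition certifies tw(G) ≤ 2. For the lower bound, G contains the cycle 6–2–3–7–4–1–5–0–6, so G is not a forest; only forests have treewidth ≤ 1, hence tw(G) ≥ 2. Hence tw(G) = 2 exactly.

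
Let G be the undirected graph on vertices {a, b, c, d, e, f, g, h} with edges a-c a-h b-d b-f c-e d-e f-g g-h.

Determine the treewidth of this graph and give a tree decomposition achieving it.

Each bag holds 3 vertices, so the decomposition has width 2, which upper-bounds the treewidth. Since a–h–g–f–b–d–e–c–a is a cycle in G, G is not acyclic. Forests are exactly the graphs of treewidth ≤ 1, so tw(G) ≥ 2. Therefore the treewidth is 2.

Treewidth 2.
One such decomposition:
Bags: B1 = {a, g, h}  B2 = {a, f, g}  B3 = {a, b, f}  B4 = {a, b, d}  B5 = {a, d, e}  B6 = {a, c, e}
Tree: B1–B2, B2–B3, B3–B4, B4–B5, B5–B6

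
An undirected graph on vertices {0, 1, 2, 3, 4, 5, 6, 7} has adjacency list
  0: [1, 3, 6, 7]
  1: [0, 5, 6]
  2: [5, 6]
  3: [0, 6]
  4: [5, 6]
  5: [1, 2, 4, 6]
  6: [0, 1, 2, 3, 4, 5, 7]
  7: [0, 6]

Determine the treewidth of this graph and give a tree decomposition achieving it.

Each bag holds 3 vertices, so the decomposition has width 2, which upper-bounds the treewidth. Conversely, {0, 1, 6} is a clique of size 3, and the vertices of any clique must share a bag in every tree decomposition; so some bag has ≥ 3 vertices and tw(G) ≥ 2. Hence tw(G) = 2 exactly.

Treewidth 2.
One optimal decomposition is:
Bags: B1 = {0, 1, 6}  B2 = {0, 6, 7}  B3 = {1, 5, 6}  B4 = {4, 5, 6}  B5 = {0, 3, 6}  B6 = {2, 5, 6}
Tree: B1–B2, B1–B3, B3–B4, B1–B5, B4–B6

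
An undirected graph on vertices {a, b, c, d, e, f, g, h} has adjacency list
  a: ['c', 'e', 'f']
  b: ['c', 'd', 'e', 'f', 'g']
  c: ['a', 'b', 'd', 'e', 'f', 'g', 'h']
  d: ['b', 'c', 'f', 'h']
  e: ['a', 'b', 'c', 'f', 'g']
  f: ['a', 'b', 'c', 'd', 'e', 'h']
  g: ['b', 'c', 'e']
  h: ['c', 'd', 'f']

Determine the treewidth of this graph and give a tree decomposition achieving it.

Every bag has size at most 4, so the width is 4 − 1 = 3 and tw(G) ≤ 3. Conversely, {b, c, e, g} is a clique of size 4, and the vertices of any clique must share a bag in every tree decomposition; so some bag has ≥ 4 vertices and tw(G) ≥ 3. Therefore the treewidth is 3.

Treewidth 3.
One such decomposition:
Bags: B1 = {b, c, d, f}  B2 = {b, c, e, f}  B3 = {b, c, e, g}  B4 = {a, c, e, f}  B5 = {c, d, f, h}
Tree: B1–B2, B2–B3, B2–B4, B1–B5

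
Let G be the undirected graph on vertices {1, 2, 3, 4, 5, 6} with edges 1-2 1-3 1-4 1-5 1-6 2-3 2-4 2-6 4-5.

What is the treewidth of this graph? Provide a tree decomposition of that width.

The largest bag has 3 vertices, giving width 2; this decomposition certifies tw(G) ≤ 2. Conversely, {1, 2, 3} is a clique of size 3, and the vertices of any clique must share a bag in every tree decomposition; so some bag has ≥ 3 vertices and tw(G) ≥ 2. The upper and lower bounds meet at 2, so that is the treewidth.

Treewidth 2.
One optimal decomposition is:
Bags: B1 = {1, 2, 4}  B2 = {1, 2, 6}  B3 = {1, 4, 5}  B4 = {1, 2, 3}
Tree: B1–B2, B1–B3, B2–B4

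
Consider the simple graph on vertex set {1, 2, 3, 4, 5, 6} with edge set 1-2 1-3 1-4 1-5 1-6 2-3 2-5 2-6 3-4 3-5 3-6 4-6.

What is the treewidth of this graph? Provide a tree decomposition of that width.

Treewidth 3.
Bags: B1 = {1, 2, 3, 6}  B2 = {1, 2, 3, 5}  B3 = {1, 3, 4, 6}
Tree: B1–B2, B1–B3

Each bag holds 4 vertices, so the decomposition has width 3, which upper-bounds the treewidth. Conversely, {1, 2, 3, 5} is a clique of size 4, and the vertices of any clique must share a bag in every tree decomposition; so some bag has ≥ 4 vertices and tw(G) ≥ 3. Hence tw(G) = 3 exactly.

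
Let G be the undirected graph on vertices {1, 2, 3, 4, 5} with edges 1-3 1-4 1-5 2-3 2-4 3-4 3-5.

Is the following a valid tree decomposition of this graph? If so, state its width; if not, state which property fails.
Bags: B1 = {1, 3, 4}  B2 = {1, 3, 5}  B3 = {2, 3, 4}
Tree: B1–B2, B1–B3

Yes; width 2.

Checking the three conditions: (i) the bags cover all of {1, 2, 3, 4, 5}; (ii) for each edge, some bag contains both endpoints; (iii) the bags containing any fixed vertex form a subtree. All hold, so the decomposition is valid with width 3 − 1 = 2.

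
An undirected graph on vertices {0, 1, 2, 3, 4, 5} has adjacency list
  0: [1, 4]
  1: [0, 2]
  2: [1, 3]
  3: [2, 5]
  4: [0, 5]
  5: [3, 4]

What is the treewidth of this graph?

A width-2 tree decomposition is:
Bags: B1 = {0, 1, 4}  B2 = {1, 4, 5}  B3 = {1, 3, 5}  B4 = {1, 2, 3}
Tree: B1–B2, B2–B3, B3–B4
Every bag has size at most 3, so the width is 3 − 1 = 2 and tw(G) ≤ 2. The edges 1–0–4–5–3–2–1 form a cycle, so G is not a tree and its treewidth is at least 2. Combining the bounds, tw(G) = 2.

2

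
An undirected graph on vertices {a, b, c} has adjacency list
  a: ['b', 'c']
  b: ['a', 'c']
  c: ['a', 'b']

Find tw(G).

A width-2 tree decomposition is:
Bags: B1 = {a, b, c}
Tree: (single bag)
A single bag containing all 3 vertices is trivially a valid decomposition of width 2. Conversely, {a, b, c} is a clique of size 3, and the vertices of any clique must share a bag in every tree decomposition; so some bag has ≥ 3 vertices and tw(G) ≥ 2. Hence tw(G) = 2 exactly.

2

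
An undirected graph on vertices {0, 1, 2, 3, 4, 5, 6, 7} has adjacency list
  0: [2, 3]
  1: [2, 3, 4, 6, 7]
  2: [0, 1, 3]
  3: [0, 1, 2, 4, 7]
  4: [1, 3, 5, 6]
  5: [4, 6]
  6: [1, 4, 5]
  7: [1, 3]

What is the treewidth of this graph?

2

A width-2 tree decomposition is:
Bags: B1 = {1, 2, 3}  B2 = {0, 2, 3}  B3 = {1, 3, 4}  B4 = {1, 4, 6}  B5 = {1, 3, 7}  B6 = {4, 5, 6}
Tree: B1–B2, B1–B3, B3–B4, B1–B5, B4–B6
The largest bag has 3 vertices, giving width 2; this decomposition certifies tw(G) ≤ 2. Conversely, {0, 2, 3} is a clique of size 3, and the vertices of any clique must share a bag in every tree decomposition; so some bag has ≥ 3 vertices and tw(G) ≥ 2. Hence tw(G) = 2 exactly.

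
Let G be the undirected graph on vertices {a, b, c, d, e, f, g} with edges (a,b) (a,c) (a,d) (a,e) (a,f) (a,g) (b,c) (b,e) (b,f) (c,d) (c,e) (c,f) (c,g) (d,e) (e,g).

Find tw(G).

3

A width-3 tree decomposition is:
Bags: B1 = {a, b, c, e}  B2 = {a, c, e, g}  B3 = {a, b, c, f}  B4 = {a, c, d, e}
Tree: B1–B2, B1–B3, B1–B4
The largest bag has 4 vertices, giving width 3; this decomposition certifies tw(G) ≤ 3. On the other hand G contains the 4-clique {a, c, d, e}. A clique must lie in a single bag of any decomposition, so no decomposition can have width below 3. Therefore the treewidth is 3.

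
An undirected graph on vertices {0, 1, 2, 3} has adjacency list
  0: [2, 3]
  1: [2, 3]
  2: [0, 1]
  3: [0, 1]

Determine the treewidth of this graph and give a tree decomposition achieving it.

Every bag has size at most 3, so the width is 3 − 1 = 2 and tw(G) ≤ 2. The edges 0–3–1–2–0 form a cycle, so G is not a tree and its treewidth is at least 2. Therefore the treewidth is 2.

Treewidth 2.
One optimal decomposition is:
Bags: B1 = {0, 1, 3}  B2 = {0, 1, 2}
Tree: B1–B2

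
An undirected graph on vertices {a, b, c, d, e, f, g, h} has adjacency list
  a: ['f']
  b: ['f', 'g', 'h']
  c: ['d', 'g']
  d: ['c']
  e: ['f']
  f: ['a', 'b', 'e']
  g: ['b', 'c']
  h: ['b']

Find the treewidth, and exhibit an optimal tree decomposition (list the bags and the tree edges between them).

Every bag has size at most 2, so the width is 2 − 1 = 1 and tw(G) ≤ 1. Any graph with an edge has treewidth ≥ 1, and G has the edge e–f. Therefore the treewidth is 1.

Treewidth 1.
One such decomposition:
Bags: B1 = {e, f}  B2 = {b, f}  B3 = {b, g}  B4 = {b, h}  B5 = {c, g}  B6 = {a, f}  B7 = {c, d}
Tree: B1–B2, B2–B3, B2–B4, B3–B5, B1–B6, B5–B7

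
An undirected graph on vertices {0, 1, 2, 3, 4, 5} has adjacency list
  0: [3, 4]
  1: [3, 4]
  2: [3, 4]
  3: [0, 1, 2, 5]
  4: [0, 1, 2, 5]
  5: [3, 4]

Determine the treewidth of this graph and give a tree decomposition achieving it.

Treewidth 2.
One such decomposition:
Bags: B1 = {2, 3, 4}  B2 = {3, 4, 5}  B3 = {1, 3, 4}  B4 = {0, 3, 4}
Tree: B1–B2, B2–B3, B3–B4

The largest bag has 3 vertices, giving width 2; this decomposition certifies tw(G) ≤ 2. Since 3–2–4–5–3 is a cycle in G, G is not acyclic. Forests are exactly the graphs of treewidth ≤ 1, so tw(G) ≥ 2. Combining the bounds, tw(G) = 2.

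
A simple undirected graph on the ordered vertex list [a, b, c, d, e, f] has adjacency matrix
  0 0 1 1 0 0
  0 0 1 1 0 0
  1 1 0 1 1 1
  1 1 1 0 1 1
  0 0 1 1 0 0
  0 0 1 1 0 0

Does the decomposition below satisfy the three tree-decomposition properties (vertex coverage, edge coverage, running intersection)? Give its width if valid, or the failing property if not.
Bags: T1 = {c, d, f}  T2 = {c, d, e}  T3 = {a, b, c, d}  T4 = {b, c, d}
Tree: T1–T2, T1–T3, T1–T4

No — bags containing vertex b are not connected in the tree.

A tree decomposition must satisfy three properties: every vertex lies in some bag; for every edge, both endpoints lie together in some bag; and for every vertex, the bags containing it form a connected subtree. Here bags containing vertex b are not connected in the tree, so the decomposition is invalid.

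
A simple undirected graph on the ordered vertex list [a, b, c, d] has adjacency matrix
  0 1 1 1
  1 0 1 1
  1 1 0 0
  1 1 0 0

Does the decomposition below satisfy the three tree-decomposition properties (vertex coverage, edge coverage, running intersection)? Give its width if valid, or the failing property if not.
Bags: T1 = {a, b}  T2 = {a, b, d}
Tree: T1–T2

No — vertex c appears in no bag.

A tree decomposition must satisfy three properties: every vertex lies in some bag; for every edge, both endpoints lie together in some bag; and for every vertex, the bags containing it form a connected subtree. Here vertex c appears in no bag, so the decomposition is invalid.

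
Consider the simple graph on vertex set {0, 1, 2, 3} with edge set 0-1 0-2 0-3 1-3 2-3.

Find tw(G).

A width-2 tree decomposition is:
Bags: B1 = {0, 2, 3}  B2 = {0, 1, 3}
Tree: B1–B2
The largest bag has 3 vertices, giving width 2; this decomposition certifies tw(G) ≤ 2. For the lower bound, the 3 vertices {0, 1, 3} are pairwise adjacent, and any tree decomposition puts a clique entirely inside one bag — forcing width ≥ 2. Therefore the treewidth is 2.

2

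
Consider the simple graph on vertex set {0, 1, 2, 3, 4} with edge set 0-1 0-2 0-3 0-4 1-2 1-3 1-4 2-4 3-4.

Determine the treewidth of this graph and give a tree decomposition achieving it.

Treewidth 3.
One optimal decomposition is:
Bags: B1 = {0, 1, 2, 4}  B2 = {0, 1, 3, 4}
Tree: B1–B2

Every bag has size at most 4, so the width is 4 − 1 = 3 and tw(G) ≤ 3. Conversely, {0, 1, 2, 4} is a clique of size 4, and the vertices of any clique must share a bag in every tree decomposition; so some bag has ≥ 4 vertices and tw(G) ≥ 3. The upper and lower bounds meet at 3, so that is the treewidth.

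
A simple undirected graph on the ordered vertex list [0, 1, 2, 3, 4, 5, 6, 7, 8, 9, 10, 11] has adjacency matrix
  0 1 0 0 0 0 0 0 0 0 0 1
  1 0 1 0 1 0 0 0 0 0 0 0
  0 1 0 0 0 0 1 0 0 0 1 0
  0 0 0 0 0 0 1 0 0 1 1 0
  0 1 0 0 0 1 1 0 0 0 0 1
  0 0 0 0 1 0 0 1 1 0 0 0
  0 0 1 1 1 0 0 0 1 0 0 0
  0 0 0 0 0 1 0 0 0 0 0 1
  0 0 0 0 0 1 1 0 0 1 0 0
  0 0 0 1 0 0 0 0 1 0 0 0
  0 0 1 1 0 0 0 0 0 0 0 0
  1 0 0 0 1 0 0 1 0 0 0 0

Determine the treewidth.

3

A width-3 tree decomposition is:
Bags: B1 = {2, 3, 9, 10}  B2 = {2, 3, 6, 9}  B3 = {2, 6, 8, 9}  B4 = {1, 2, 6, 8}  B5 = {1, 4, 6, 8}  B6 = {1, 4, 5, 8}  B7 = {0, 1, 4, 5}  B8 = {0, 4, 5, 11}  B9 = {0, 5, 7, 11}
Tree: B1–B2, B2–B3, B3–B4, B4–B5, B5–B6, B6–B7, B7–B8, B8–B9
Each bag holds 4 vertices, so the decomposition has width 3, which upper-bounds the treewidth. For the lower bound: the 4 vertex sets {3,9,10}, {2}, {6}, {1,4,5,8} are disjoint, each induces a connected subgraph, and every pair is joined by at least one edge of G. Contracting each set to a single vertex therefore yields K_{4} as a minor, and since treewidth is minor-monotone, tw(G) ≥ tw(K_{4}) = 3. The upper and lower bounds meet at 3, so that is the treewidth.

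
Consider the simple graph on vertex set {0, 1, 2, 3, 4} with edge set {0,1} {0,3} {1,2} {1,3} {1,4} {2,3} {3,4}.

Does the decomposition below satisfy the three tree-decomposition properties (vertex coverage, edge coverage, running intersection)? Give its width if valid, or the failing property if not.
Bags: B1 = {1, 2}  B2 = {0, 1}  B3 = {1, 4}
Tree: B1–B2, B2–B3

No — vertex 3 appears in no bag.

A tree decomposition must satisfy three properties: every vertex lies in some bag; for every edge, both endpoints lie together in some bag; and for every vertex, the bags containing it form a connected subtree. Here vertex 3 appears in no bag, so the decomposition is invalid.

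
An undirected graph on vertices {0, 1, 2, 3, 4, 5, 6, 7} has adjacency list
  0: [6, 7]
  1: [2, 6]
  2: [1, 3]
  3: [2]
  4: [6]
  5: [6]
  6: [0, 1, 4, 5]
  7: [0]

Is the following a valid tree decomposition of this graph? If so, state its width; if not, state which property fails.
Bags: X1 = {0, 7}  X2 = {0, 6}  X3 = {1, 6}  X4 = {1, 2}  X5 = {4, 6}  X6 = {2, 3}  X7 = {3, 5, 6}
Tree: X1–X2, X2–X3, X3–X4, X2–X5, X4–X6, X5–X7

A tree decomposition must satisfy three properties: every vertex lies in some bag; for every edge, both endpoints lie together in some bag; and for every vertex, the bags containing it form a connected subtree. Here bags containing vertex 3 are not connected in the tree, so the decomposition is invalid.

No — bags containing vertex 3 are not connected in the tree.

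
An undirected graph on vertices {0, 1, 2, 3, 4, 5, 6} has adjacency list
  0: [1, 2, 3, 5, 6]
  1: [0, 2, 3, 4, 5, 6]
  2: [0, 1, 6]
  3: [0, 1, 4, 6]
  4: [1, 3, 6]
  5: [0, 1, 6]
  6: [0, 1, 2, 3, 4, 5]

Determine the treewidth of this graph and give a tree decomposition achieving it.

The largest bag has 4 vertices, giving width 3; this decomposition certifies tw(G) ≤ 3. Conversely, {0, 1, 2, 6} is a clique of size 4, and the vertices of any clique must share a bag in every tree decomposition; so some bag has ≥ 4 vertices and tw(G) ≥ 3. Hence tw(G) = 3 exactly.

Treewidth 3.
One such decomposition:
Bags: B1 = {1, 3, 4, 6}  B2 = {0, 1, 3, 6}  B3 = {0, 1, 5, 6}  B4 = {0, 1, 2, 6}
Tree: B1–B2, B2–B3, B2–B4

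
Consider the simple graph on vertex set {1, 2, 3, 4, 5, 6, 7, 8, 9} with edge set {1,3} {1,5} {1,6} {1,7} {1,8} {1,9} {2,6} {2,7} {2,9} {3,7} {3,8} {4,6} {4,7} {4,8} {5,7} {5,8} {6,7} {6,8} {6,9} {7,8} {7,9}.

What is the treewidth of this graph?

3

A width-3 tree decomposition is:
Bags: B1 = {1, 6, 7, 8}  B2 = {1, 6, 7, 9}  B3 = {2, 6, 7, 9}  B4 = {4, 6, 7, 8}  B5 = {1, 5, 7, 8}  B6 = {1, 3, 7, 8}
Tree: B1–B2, B2–B3, B1–B4, B1–B5, B5–B6
Every bag has size at most 4, so the width is 4 − 1 = 3 and tw(G) ≤ 3. For the lower bound, the 4 vertices {1, 3, 7, 8} are pairwise adjacent, and any tree decomposition puts a clique entirely inside one bag — forcing width ≥ 3. Combining the bounds, tw(G) = 3.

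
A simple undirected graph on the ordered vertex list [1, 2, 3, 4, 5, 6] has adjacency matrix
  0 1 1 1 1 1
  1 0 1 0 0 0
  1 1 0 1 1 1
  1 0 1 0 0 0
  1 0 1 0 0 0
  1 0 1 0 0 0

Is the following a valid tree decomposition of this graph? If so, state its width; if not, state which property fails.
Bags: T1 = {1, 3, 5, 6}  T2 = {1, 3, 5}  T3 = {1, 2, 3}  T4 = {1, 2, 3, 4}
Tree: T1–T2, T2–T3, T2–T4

A tree decomposition must satisfy three properties: every vertex lies in some bag; for every edge, both endpoints lie together in some bag; and for every vertex, the bags containing it form a connected subtree. Here bags containing vertex 2 are not connected in the tree, so the decomposition is invalid.

No — bags containing vertex 2 are not connected in the tree.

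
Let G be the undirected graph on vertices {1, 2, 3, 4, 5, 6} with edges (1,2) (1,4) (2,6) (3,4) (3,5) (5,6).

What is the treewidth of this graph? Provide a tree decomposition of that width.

The largest bag has 3 vertices, giving width 2; this decomposition certifies tw(G) ≤ 2. For the lower bound, G contains the cycle 2–1–4–3–5–6–2, so G is not a forest; only forests have treewidth ≤ 1, hence tw(G) ≥ 2. Combining the bounds, tw(G) = 2.

Treewidth 2.
One optimal decomposition is:
Bags: B1 = {1, 2, 4}  B2 = {2, 3, 4}  B3 = {2, 3, 5}  B4 = {2, 5, 6}
Tree: B1–B2, B2–B3, B3–B4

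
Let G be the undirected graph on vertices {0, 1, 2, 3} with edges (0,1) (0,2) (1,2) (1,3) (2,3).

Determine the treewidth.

2

A width-2 tree decomposition is:
Bags: B1 = {1, 2, 3}  B2 = {0, 1, 2}
Tree: B1–B2
Each bag holds 3 vertices, so the decomposition has width 2, which upper-bounds the treewidth. For the lower bound, the 3 vertices {0, 1, 2} are pairwise adjacent, and any tree decomposition puts a clique entirely inside one bag — forcing width ≥ 2. Hence tw(G) = 2 exactly.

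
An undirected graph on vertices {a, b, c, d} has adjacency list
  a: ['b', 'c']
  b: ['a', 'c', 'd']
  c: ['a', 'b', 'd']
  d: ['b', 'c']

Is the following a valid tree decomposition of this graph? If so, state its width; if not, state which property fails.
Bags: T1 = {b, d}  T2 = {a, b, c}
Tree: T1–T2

A tree decomposition must satisfy three properties: every vertex lies in some bag; for every edge, both endpoints lie together in some bag; and for every vertex, the bags containing it form a connected subtree. Here edge (c,d) lies in no bag, so the decomposition is invalid.

No — edge (c,d) lies in no bag.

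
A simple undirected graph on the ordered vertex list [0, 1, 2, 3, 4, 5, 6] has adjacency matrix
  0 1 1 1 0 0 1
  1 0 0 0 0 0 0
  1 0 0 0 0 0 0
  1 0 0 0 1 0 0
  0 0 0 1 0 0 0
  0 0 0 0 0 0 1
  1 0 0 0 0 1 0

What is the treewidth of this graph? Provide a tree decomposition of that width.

Treewidth 1.
One optimal decomposition is:
Bags: B1 = {0, 1}  B2 = {0, 6}  B3 = {0, 3}  B4 = {0, 2}  B5 = {3, 4}  B6 = {5, 6}
Tree: B1–B2, B1–B3, B2–B4, B3–B5, B2–B6

Each bag holds 2 vertices, so the decomposition has width 1, which upper-bounds the treewidth. Any graph with an edge has treewidth ≥ 1, and G has the edge 1–0. Therefore the treewidth is 1.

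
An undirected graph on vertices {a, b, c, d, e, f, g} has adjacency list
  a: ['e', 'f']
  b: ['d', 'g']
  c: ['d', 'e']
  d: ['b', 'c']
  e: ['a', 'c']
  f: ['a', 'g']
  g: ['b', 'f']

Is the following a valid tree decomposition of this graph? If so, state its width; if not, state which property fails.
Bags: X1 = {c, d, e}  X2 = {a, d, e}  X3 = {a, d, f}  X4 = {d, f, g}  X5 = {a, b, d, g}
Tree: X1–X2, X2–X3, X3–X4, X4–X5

A tree decomposition must satisfy three properties: every vertex lies in some bag; for every edge, both endpoints lie together in some bag; and for every vertex, the bags containing it form a connected subtree. Here bags containing vertex a are not connected in the tree, so the decomposition is invalid.

No — bags containing vertex a are not connected in the tree.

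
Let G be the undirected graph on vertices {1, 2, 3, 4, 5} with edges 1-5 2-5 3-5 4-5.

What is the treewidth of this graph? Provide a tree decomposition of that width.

Treewidth 1.
One optimal decomposition is:
Bags: B1 = {1, 5}  B2 = {3, 5}  B3 = {2, 5}  B4 = {4, 5}
Tree: B1–B2, B1–B3, B1–B4

The largest bag has 2 vertices, giving width 1; this decomposition certifies tw(G) ≤ 1. Since G has at least one edge (e.g. 5–1), it is not an edgeless graph, so tw(G) ≥ 1. Combining the bounds, tw(G) = 1.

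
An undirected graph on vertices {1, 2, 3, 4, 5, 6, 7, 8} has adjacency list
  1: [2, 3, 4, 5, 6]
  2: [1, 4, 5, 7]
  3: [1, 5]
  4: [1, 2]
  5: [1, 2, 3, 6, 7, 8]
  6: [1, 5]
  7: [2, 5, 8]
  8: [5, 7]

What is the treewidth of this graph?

2

A width-2 tree decomposition is:
Bags: B1 = {2, 5, 7}  B2 = {1, 2, 5}  B3 = {1, 2, 4}  B4 = {1, 3, 5}  B5 = {5, 7, 8}  B6 = {1, 5, 6}
Tree: B1–B2, B2–B3, B2–B4, B1–B5, B2–B6
Every bag has size at most 3, so the width is 3 − 1 = 2 and tw(G) ≤ 2. On the other hand G contains the 3-clique {1, 2, 4}. A clique must lie in a single bag of any decomposition, so no decomposition can have width below 2. Combining the bounds, tw(G) = 2.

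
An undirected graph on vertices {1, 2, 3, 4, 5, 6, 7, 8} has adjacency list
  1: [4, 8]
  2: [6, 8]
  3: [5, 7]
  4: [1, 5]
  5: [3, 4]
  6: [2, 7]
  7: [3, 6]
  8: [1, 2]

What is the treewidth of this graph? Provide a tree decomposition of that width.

Treewidth 2.
One optimal decomposition is:
Bags: B1 = {1, 4, 8}  B2 = {2, 4, 8}  B3 = {2, 4, 6}  B4 = {4, 6, 7}  B5 = {3, 4, 7}  B6 = {3, 4, 5}
Tree: B1–B2, B2–B3, B3–B4, B4–B5, B5–B6

Each bag holds 3 vertices, so the decomposition has width 2, which upper-bounds the treewidth. The edges 4–1–8–2–6–7–3–5–4 form a cycle, so G is not a tree and its treewidth is at least 2. Therefore the treewidth is 2.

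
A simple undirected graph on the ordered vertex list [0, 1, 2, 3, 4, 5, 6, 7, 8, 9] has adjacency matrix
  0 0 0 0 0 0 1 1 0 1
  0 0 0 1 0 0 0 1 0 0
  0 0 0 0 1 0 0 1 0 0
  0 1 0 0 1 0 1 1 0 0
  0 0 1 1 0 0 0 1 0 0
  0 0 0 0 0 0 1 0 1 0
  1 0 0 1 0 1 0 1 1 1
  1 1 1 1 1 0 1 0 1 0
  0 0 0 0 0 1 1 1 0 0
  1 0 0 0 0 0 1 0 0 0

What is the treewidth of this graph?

2

A width-2 tree decomposition is:
Bags: B1 = {6, 7, 8}  B2 = {0, 6, 7}  B3 = {3, 6, 7}  B4 = {0, 6, 9}  B5 = {5, 6, 8}  B6 = {1, 3, 7}  B7 = {3, 4, 7}  B8 = {2, 4, 7}
Tree: B1–B2, B2–B3, B2–B4, B1–B5, B3–B6, B3–B7, B7–B8
The largest bag has 3 vertices, giving width 2; this decomposition certifies tw(G) ≤ 2. On the other hand G contains the 3-clique {0, 6, 9}. A clique must lie in a single bag of any decomposition, so no decomposition can have width below 2. The upper and lower bounds meet at 2, so that is the treewidth.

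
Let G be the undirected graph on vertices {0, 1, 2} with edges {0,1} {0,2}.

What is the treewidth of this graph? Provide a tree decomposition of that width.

Treewidth 1.
One such decomposition:
Bags: B1 = {0, 1}  B2 = {0, 2}
Tree: B1–B2

The largest bag has 2 vertices, giving width 1; this decomposition certifies tw(G) ≤ 1. Since G has at least one edge (e.g. 1–0), it is not an edgeless graph, so tw(G) ≥ 1. Hence tw(G) = 1 exactly.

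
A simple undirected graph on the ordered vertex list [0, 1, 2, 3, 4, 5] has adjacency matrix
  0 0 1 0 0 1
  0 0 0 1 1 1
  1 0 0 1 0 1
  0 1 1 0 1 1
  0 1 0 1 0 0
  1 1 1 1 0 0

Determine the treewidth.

A width-2 tree decomposition is:
Bags: B1 = {2, 3, 5}  B2 = {1, 3, 5}  B3 = {0, 2, 5}  B4 = {1, 3, 4}
Tree: B1–B2, B1–B3, B2–B4
Each bag holds 3 vertices, so the decomposition has width 2, which upper-bounds the treewidth. For the lower bound, the 3 vertices {0, 2, 5} are pairwise adjacent, and any tree decomposition puts a clique entirely inside one bag — forcing width ≥ 2. Therefore the treewidth is 2.

2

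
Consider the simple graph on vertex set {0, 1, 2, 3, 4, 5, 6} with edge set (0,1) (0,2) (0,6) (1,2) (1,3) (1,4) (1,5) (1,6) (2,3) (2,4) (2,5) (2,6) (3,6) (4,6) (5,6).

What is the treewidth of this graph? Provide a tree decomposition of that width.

Each bag holds 4 vertices, so the decomposition has width 3, which upper-bounds the treewidth. On the other hand G contains the 4-clique {0, 1, 2, 6}. A clique must lie in a single bag of any decomposition, so no decomposition can have width below 3. Combining the bounds, tw(G) = 3.

Treewidth 3.
One optimal decomposition is:
Bags: B1 = {1, 2, 3, 6}  B2 = {0, 1, 2, 6}  B3 = {1, 2, 5, 6}  B4 = {1, 2, 4, 6}
Tree: B1–B2, B2–B3, B3–B4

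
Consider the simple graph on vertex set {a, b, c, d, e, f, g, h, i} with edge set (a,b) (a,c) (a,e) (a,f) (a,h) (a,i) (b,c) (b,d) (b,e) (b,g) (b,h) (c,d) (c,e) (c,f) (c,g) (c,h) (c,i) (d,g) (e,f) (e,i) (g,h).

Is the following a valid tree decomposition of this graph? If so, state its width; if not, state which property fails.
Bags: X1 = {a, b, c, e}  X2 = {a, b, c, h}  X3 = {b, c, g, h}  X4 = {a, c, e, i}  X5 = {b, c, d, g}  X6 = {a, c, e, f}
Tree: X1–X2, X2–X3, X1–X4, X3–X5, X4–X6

Yes; width 3.

Checking the three conditions: (i) the bags cover all of {a, b, c, d, e, f, g, h, i}; (ii) for each edge, some bag contains both endpoints; (iii) the bags containing any fixed vertex form a subtree. All hold, so the decomposition is valid with width 4 − 1 = 3.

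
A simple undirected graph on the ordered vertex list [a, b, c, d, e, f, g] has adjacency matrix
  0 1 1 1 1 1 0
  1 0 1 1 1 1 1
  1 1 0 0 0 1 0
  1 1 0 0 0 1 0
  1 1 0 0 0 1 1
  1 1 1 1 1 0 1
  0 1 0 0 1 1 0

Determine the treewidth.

A width-3 tree decomposition is:
Bags: B1 = {a, b, d, f}  B2 = {a, b, c, f}  B3 = {a, b, e, f}  B4 = {b, e, f, g}
Tree: B1–B2, B2–B3, B3–B4
Every bag has size at most 4, so the width is 4 − 1 = 3 and tw(G) ≤ 3. Conversely, {b, e, f, g} is a clique of size 4, and the vertices of any clique must share a bag in every tree decomposition; so some bag has ≥ 4 vertices and tw(G) ≥ 3. The upper and lower bounds meet at 3, so that is the treewidth.

3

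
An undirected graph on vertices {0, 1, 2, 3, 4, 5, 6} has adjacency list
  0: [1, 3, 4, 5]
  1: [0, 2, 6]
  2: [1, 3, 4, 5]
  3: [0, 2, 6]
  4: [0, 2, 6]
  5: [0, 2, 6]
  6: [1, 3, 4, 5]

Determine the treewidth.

A width-3 tree decomposition is:
Bags: B1 = {0, 2, 4, 6}  B2 = {0, 2, 5, 6}  B3 = {0, 2, 3, 6}  B4 = {0, 1, 2, 6}
Tree: B1–B2, B2–B3, B3–B4
Each bag holds 4 vertices, so the decomposition has width 3, which upper-bounds the treewidth. For the lower bound: the 4 vertex sets {4,6}, {2,5}, {0}, {3} are disjoint, each induces a connected subgraph, and every pair is joined by at least one edge of G. Contracting each set to a single vertex therefore yields K_{4} as a minor, and since treewidth is minor-monotone, tw(G) ≥ tw(K_{4}) = 3. The upper and lower bounds meet at 3, so that is the treewidth.

3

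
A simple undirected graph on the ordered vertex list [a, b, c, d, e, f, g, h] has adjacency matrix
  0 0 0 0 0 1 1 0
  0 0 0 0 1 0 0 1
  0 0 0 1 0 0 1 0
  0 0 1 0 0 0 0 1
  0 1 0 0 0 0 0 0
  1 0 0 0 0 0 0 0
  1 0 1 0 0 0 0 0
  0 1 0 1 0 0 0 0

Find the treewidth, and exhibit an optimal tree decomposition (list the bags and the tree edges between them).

Every bag has size at most 2, so the width is 2 − 1 = 1 and tw(G) ≤ 1. G has an edge, so its treewidth is at least 1. The upper and lower bounds meet at 1, so that is the treewidth.

Treewidth 1.
One optimal decomposition is:
Bags: B1 = {a, f}  B2 = {a, g}  B3 = {c, g}  B4 = {c, d}  B5 = {d, h}  B6 = {b, h}  B7 = {b, e}
Tree: B1–B2, B2–B3, B3–B4, B4–B5, B5–B6, B6–B7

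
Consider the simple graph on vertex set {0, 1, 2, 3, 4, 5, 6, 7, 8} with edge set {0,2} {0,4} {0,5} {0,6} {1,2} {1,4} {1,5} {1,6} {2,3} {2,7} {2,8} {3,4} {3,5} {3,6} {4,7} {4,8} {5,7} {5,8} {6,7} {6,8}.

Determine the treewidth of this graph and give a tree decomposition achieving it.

Every bag has size at most 5, so the width is 5 − 1 = 4 and tw(G) ≤ 4. For the lower bound: the 5 vertex sets {3,4}, {0,6}, {2,8}, {5}, {1} are disjoint, each induces a connected subgraph, and every pair is joined by at least one edge of G. Contracting each set to a single vertex therefore yields K_{5} as a minor, and since treewidth is minor-monotone, tw(G) ≥ tw(K_{5}) = 4. The upper and lower bounds meet at 4, so that is the treewidth.

Treewidth 4.
Bags: B1 = {2, 3, 4, 5, 6}  B2 = {0, 2, 4, 5, 6}  B3 = {2, 4, 5, 6, 8}  B4 = {1, 2, 4, 5, 6}  B5 = {2, 4, 5, 6, 7}
Tree: B1–B2, B2–B3, B3–B4, B4–B5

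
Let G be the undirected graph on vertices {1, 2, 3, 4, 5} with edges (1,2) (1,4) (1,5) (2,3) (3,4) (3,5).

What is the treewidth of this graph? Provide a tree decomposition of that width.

The largest bag has 3 vertices, giving width 2; this decomposition certifies tw(G) ≤ 2. The edges 4–3–2–1–4 form a cycle, so G is not a tree and its treewidth is at least 2. Combining the bounds, tw(G) = 2.

Treewidth 2.
One such decomposition:
Bags: B1 = {1, 3, 4}  B2 = {1, 2, 3}  B3 = {1, 3, 5}
Tree: B1–B2, B2–B3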